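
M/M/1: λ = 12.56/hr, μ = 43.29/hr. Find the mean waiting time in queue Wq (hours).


ρ = 12.56/43.29 = 0.2901
Wq = ρ/(μ−λ) = 0.2901/(43.29 − 12.56) = 0.2901/30.73 = 0.009441 hr

Final: 0.009441 hr


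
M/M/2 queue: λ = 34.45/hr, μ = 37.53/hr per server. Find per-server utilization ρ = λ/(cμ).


ρ = λ/(cμ) = 34.45/(2·37.53) = 34.45/75.06 = 0.4590

Final: 0.4590


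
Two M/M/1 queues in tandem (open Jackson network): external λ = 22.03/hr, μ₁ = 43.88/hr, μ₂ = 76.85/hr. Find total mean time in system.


Each node sees arrival rate λ = 22.03/hr (tandem ⇒ throughput preserved).
W₁ = 1/(μ₁−λ) = 1/(43.88−22.03) = 0.04577 hr
W₂ = 1/(μ₂−λ) = 1/(76.85−22.03) = 0.01824 hr
W_total = W₁ + W₂ = 0.04577 + 0.01824 = 0.06401 hr

Final: 0.06401 hr


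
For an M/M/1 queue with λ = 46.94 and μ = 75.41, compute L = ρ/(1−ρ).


ρ = λ/μ = 46.94/75.41 = 0.6225
L = ρ/(1−ρ) = 0.6225/(1 − 0.6225) = 0.6225/0.3775 = 1.6488

Final: 1.6488


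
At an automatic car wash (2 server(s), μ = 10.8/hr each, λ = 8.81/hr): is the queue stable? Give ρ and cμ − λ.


Total capacity cμ = 2·10.8 = 21.60/hr
ρ = λ/(cμ) = 8.81/21.60 = 0.4079
Stable ⇔ ρ < 1: YES
Spare capacity = cμ − λ = 21.60 − 8.81 = 12.79/hr

Final: ρ = 0.4079; stable; margin = 12.79/hr


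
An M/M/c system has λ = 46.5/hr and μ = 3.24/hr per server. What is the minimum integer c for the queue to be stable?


Stability requires cμ > λ ⇔ c > λ/μ.
λ/μ = 46.5/3.24 = 14.3519
Minimum integer c = ⌊14.3519⌋ + 1 = 15
Check: 15·3.24 = 48.60 > 46.5, while 14·3.24 = 45.36 ≤ 46.5

Final: 15 servers


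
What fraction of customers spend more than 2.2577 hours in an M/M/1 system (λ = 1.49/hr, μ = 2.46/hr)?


W ~ Exponential(μ−λ) for M/M/1.
μ − λ = 2.46 − 1.49 = 0.9700
P(W > t) = e^{−(μ−λ)t} = e^{−2.1900} = 0.111920

Final: 0.111920


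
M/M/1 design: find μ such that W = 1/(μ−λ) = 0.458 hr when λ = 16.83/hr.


W = 1/(μ−λ) ⇒ μ − λ = 1/W = 1/0.458 = 2.1834
μ = λ + 1/W = 16.83 + 2.1834 = 19.0134 per hr

Final: 19.0134 /hr


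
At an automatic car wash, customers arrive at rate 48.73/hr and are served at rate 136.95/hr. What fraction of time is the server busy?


ρ = λ/μ = 48.73/136.95 = 0.3558

Final: 0.3558


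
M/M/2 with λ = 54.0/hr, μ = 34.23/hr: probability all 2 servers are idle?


a = λ/μ = 54.0/34.23 = 1.5776; ρ = a/c = 0.7888
Σ_{k=0}^{1} a^k/k! (terms k=0..1) = 1.00000 + 1.57756 = 2.57756
Tail: a^2/(2!(1−ρ)) = 2.48871/(2·0.2112) = 5.89132
P₀ = 1/(2.57756 + 5.89132) = 1/8.46888 = 0.118079

Final: 0.118079


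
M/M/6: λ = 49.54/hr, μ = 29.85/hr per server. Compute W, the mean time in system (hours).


a = 1.6596; ρ = 0.2766; P₀ = 0.190120
Lq = P₀·a^c·ρ/(c!(1−ρ)²) = 0.002917
Wq = Lq/λ = 0.002917/49.54 = 0.00005887 hr
W = Wq + 1/μ = 0.00005887 + 0.03350 = 0.03356 hr

Final: 0.03356 hr


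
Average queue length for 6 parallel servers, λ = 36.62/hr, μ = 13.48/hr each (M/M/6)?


a = λ/μ = 2.7166; ρ = a/6 = 0.4528
P₀ = 0.065485
Lq = P₀·a^c·ρ / (c!·(1−ρ)²) = 0.065485·401.94875·0.4528/(720·0.29946)
= 0.05527

Final: 0.05527


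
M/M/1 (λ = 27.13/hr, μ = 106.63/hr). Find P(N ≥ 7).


ρ = 27.13/106.63 = 0.2544
P(N ≥ n) = ρ^n = 0.2544^7 = 0.00006902

Final: 0.00006902


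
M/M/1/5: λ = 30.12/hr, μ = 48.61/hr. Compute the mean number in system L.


ρ = 30.12/48.61 = 0.6196
L = ρ[1 − (K+1)ρ^K + Kρ^(K+1)] / [(1−ρ)(1−ρ^(K+1))]
Numerator: 0.6196·(1 − 6·0.091337 + 5·0.056595) = 0.455395
Denominator: (0.3804)·(0.943405) = 0.358847
L = 0.455395/0.358847 = 1.2690

Final: 1.2690


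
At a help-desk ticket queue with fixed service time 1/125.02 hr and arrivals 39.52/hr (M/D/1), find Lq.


ρ = 39.52/125.02 = 0.3161
M/D/1: Lq = ρ²/(2(1−ρ)) = 0.09993/(2·0.6839) = 0.07306

Final: 0.07306


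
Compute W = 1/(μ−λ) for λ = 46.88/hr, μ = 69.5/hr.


W = 1/(μ−λ) = 1/(69.5 − 46.88) = 1/22.62 = 0.04421 hr

Final: 0.04421 hr


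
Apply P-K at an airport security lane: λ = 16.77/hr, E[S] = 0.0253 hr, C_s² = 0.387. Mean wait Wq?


ρ = λ·E[S] = 16.77·0.0253 = 0.4243
E[S²] = E[S]²(1+C_s²) = 0.0253²·(1+0.387) = 0.0008878
Wq = λ·E[S²]/(2(1−ρ)) = 16.77·0.0008878/(2·0.5757) = 0.01293 hr

Final: 0.01293 hr


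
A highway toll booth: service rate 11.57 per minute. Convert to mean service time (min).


Mean service time = 1/μ = 1/11.57 minute = 0.08643 minute
In minutes: 0.08643 × 1 = 0.08643 min

Final: 0.08643 min


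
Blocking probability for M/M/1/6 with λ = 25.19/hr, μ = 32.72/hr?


ρ = λ/μ = 25.19/32.72 = 0.7699
P_K = (1−ρ)ρ^K/(1−ρ^(K+1)) = (0.2301·0.208204)/(1 − 0.160289)
= 0.047915/0.839711 = 0.057061

Final: 0.057061


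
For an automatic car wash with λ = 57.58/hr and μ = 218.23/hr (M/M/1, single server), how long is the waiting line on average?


ρ = 57.58/218.23 = 0.2639
Lq = ρ²/(1−ρ) = 0.06962/0.7361 = 0.09457

Final: 0.09457


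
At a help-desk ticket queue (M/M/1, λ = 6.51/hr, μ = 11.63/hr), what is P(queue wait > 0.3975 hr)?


ρ = 6.51/11.63 = 0.5598
P(Wq > t) = ρ·e^{−(μ−λ)t} = 0.5598·e^{−2.0352}
= 0.5598·0.130654 = 0.073135

Final: 0.073135


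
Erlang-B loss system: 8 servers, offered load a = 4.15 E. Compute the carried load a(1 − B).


B(8,4.15) = 0.035323 (Erlang-B)
Carried load = a(1 − B) = 4.15·(1 − 0.035323) = 4.15·0.964677 = 4.0034 E

Final: 4.0034 Erlangs


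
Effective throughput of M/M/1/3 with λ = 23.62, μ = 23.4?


ρ = 1.0094; P_K = (1−ρ)ρ^3/(1−ρ^4) = 0.253520
λ_eff = λ(1 − P_K) = 23.62·(1 − 0.253520) = 23.62·0.746480 = 17.6319 /hr

Final: 17.6319 /hr


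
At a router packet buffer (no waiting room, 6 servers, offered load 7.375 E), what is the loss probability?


B(c,a) = (a^c/c!) / Σ_{k=0}^{c} a^k/k!
a^6/6! = 223.480509
Σ terms (k=0..6): 1.00000 + 7.37500 + 27.19531 + 66.85514 + 123.26417 + 181.81465 + 223.48051 = 630.984786
B = 223.480509/630.984786 = 0.354177

Final: 0.354177


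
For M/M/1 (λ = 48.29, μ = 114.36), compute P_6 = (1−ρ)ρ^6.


ρ = 48.29/114.36 = 0.4223
P_n = (1−ρ)·ρ^n = (1 − 0.4223)·0.4223^6 = 0.5777·0.005669 = 0.003275

Final: 0.003275


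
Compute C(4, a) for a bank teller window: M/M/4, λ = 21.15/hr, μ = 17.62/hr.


a = λ/μ = 1.2003; ρ = a/4 = 0.3001
P₀ = 0.300068 (from M/M/c formula)
C(c,a) = [a^c/(c!(1−ρ))]·P₀ = [2.07595/(24·0.6999)]·0.300068
= 0.12358·0.300068 = 0.037084

Final: 0.037084


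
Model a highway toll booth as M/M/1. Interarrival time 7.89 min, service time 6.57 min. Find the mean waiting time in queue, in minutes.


λ = 60/7.89 = 7.6046 /hr
μ = 60/6.57 = 9.1324 /hr
ρ = λ/μ = 7.6046/9.1324 = 0.8327
Wq = ρ/(μ−λ) = 0.8327/(9.1324−7.6046) = 0.54501 hr
In minutes: 0.54501·60 = 32.701 min

Final: 32.701 min


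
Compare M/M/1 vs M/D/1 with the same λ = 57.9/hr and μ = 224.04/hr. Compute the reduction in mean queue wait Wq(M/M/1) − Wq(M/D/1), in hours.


ρ = 57.9/224.04 = 0.2584
Wq(M/M/1) = ρ/(μ−λ) = 0.2584/166.14 = 0.001556 hr
Wq(M/D/1) = ρ/(2(μ−λ)) = 0.0007778 hr
Savings = 0.001556 − 0.0007778 = 0.0007778 hr

Final: 0.0007778 hr


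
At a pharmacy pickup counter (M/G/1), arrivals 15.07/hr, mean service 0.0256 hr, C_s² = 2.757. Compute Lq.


ρ = λ·E[S] = 15.07·0.0256 = 0.3858
Lq = ρ²(1+C_s²)/(2(1−ρ)) = 0.1488·(1+2.757)/(2·0.6142)
= 0.1488·3.7570/1.2284 = 0.45520

Final: 0.45520


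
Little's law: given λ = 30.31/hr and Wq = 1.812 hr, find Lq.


Lq = λWq = 30.31·1.812 = 54.9217

Final: 54.9217


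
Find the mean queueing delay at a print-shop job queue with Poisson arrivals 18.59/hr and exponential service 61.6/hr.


ρ = 18.59/61.6 = 0.3018
Wq = ρ/(μ−λ) = 0.3018/(61.6 − 18.59) = 0.3018/43.01 = 0.007017 hr

Final: 0.007017 hr


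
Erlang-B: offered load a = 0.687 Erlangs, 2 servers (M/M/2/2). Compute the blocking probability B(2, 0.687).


B(c,a) = (a^c/c!) / Σ_{k=0}^{c} a^k/k!
a^2/2! = 0.235985
Σ terms (k=0..2): 1.00000 + 0.68700 + 0.23598 = 1.922985
B = 0.235985/1.922985 = 0.122718

Final: 0.122718


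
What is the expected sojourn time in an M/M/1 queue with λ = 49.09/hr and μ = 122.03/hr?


W = 1/(μ−λ) = 1/(122.03 − 49.09) = 1/72.94 = 0.01371 hr

Final: 0.01371 hr


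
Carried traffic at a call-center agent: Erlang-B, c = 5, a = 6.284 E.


B(5,6.284) = 0.379775 (Erlang-B)
Carried load = a(1 − B) = 6.284·(1 − 0.379775) = 6.284·0.620225 = 3.8975 E

Final: 3.8975 Erlangs


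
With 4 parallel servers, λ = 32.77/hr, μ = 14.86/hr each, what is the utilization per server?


ρ = λ/(cμ) = 32.77/(4·14.86) = 32.77/59.44 = 0.5513

Final: 0.5513


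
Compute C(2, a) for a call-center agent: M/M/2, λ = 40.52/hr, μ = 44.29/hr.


a = λ/μ = 0.9149; ρ = a/2 = 0.4574
P₀ = 0.372270 (from M/M/c formula)
C(c,a) = [a^c/(c!(1−ρ))]·P₀ = [0.83700/(2·0.5426)]·0.372270
= 0.77135·0.372270 = 0.287149

Final: 0.287149


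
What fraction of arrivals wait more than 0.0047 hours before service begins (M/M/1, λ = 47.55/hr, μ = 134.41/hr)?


ρ = 47.55/134.41 = 0.3538
P(Wq > t) = ρ·e^{−(μ−λ)t} = 0.3538·e^{−0.4082}
= 0.3538·0.664818 = 0.235192

Final: 0.235192


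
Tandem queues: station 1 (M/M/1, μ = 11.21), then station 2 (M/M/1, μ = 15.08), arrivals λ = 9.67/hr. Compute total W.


Each node sees arrival rate λ = 9.67/hr (tandem ⇒ throughput preserved).
W₁ = 1/(μ₁−λ) = 1/(11.21−9.67) = 0.64935 hr
W₂ = 1/(μ₂−λ) = 1/(15.08−9.67) = 0.18484 hr
W_total = W₁ + W₂ = 0.64935 + 0.18484 = 0.83419 hr

Final: 0.83419 hr


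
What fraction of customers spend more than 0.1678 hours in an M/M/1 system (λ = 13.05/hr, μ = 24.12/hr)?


W ~ Exponential(μ−λ) for M/M/1.
μ − λ = 24.12 − 13.05 = 11.0700
P(W > t) = e^{−(μ−λ)t} = e^{−1.8575} = 0.156055

Final: 0.156055


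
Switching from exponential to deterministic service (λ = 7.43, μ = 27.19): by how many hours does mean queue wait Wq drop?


ρ = 7.43/27.19 = 0.2733
Wq(M/M/1) = ρ/(μ−λ) = 0.2733/19.76 = 0.01383 hr
Wq(M/D/1) = ρ/(2(μ−λ)) = 0.006915 hr
Savings = 0.01383 − 0.006915 = 0.006915 hr

Final: 0.006915 hr


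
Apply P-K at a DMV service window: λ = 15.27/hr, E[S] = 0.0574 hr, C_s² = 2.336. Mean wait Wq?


ρ = λ·E[S] = 15.27·0.0574 = 0.8765
E[S²] = E[S]²(1+C_s²) = 0.0574²·(1+2.336) = 0.010991
Wq = λ·E[S²]/(2(1−ρ)) = 15.27·0.010991/(2·0.1235) = 0.67949 hr

Final: 0.67949 hr


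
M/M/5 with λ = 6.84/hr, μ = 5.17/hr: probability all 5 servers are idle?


a = λ/μ = 6.84/5.17 = 1.3230; ρ = a/c = 0.2646
Σ_{k=0}^{4} a^k/k! (terms k=0..4) = 1.00000 + 1.32302 + 0.87519 + 0.38596 + 0.12766 = 3.71183
Tail: a^5/(5!(1−ρ)) = 4.05348/(120·0.7354) = 0.04593
P₀ = 1/(3.71183 + 0.04593) = 1/3.75776 = 0.266116

Final: 0.266116


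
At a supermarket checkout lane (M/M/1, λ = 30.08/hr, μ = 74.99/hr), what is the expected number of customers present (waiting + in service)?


ρ = λ/μ = 30.08/74.99 = 0.4011
L = ρ/(1−ρ) = 0.4011/(1 − 0.4011) = 0.4011/0.5989 = 0.6698

Final: 0.6698


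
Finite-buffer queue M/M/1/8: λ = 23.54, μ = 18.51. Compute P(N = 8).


ρ = λ/μ = 23.54/18.51 = 1.2717
P_K = (1−ρ)ρ^K/(1−ρ^(K+1)) = (-0.2717·6.842272)/(1 − 8.701625)
= -1.859353/-7.701625 = 0.241423

Final: 0.241423


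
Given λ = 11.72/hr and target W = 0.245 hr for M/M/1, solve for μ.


W = 1/(μ−λ) ⇒ μ − λ = 1/W = 1/0.245 = 4.0816
μ = λ + 1/W = 11.72 + 4.0816 = 15.8016 per hr

Final: 15.8016 /hr


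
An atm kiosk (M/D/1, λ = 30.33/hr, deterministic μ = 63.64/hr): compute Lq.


ρ = 30.33/63.64 = 0.4766
M/D/1: Lq = ρ²/(2(1−ρ)) = 0.2271/(2·0.5234) = 0.21698

Final: 0.21698


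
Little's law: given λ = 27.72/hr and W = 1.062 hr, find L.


L = λW = 27.72·1.062 = 29.4386

Final: 29.4386


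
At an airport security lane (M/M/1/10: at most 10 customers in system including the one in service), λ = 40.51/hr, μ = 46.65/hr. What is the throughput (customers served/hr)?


ρ = 0.8684; P_K = (1−ρ)ρ^10/(1−ρ^11) = 0.040715
λ_eff = λ(1 − P_K) = 40.51·(1 − 0.040715) = 40.51·0.959285 = 38.8606 /hr

Final: 38.8606 /hr


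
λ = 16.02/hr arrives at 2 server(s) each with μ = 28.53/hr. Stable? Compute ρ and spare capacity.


Total capacity cμ = 2·28.53 = 57.06/hr
ρ = λ/(cμ) = 16.02/57.06 = 0.2808
Stable ⇔ ρ < 1: YES
Spare capacity = cμ − λ = 57.06 − 16.02 = 41.04/hr

Final: ρ = 0.2808; stable; margin = 41.04/hr


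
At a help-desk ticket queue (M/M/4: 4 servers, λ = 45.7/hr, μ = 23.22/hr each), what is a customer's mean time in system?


a = 1.9681; ρ = 0.4920; P₀ = 0.135021
Lq = P₀·a^c·ρ/(c!(1−ρ)²) = 0.16096
Wq = Lq/λ = 0.16096/45.7 = 0.003522 hr
W = Wq + 1/μ = 0.003522 + 0.04307 = 0.04659 hr

Final: 0.04659 hr


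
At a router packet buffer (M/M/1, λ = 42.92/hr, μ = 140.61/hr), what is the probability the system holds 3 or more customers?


ρ = 42.92/140.61 = 0.3052
P(N ≥ n) = ρ^n = 0.3052^3 = 0.028440

Final: 0.028440


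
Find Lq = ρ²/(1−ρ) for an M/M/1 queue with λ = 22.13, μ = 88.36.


ρ = 22.13/88.36 = 0.2505
Lq = ρ²/(1−ρ) = 0.06273/0.7495 = 0.08369

Final: 0.08369


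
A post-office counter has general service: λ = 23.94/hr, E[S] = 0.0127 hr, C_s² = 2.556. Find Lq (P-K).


ρ = λ·E[S] = 23.94·0.0127 = 0.3040
Lq = ρ²(1+C_s²)/(2(1−ρ)) = 0.09244·(1+2.556)/(2·0.6960)
= 0.09244·3.5560/1.3919 = 0.23616

Final: 0.23616


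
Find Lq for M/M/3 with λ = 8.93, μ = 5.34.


a = λ/μ = 1.6723; ρ = a/3 = 0.5574
P₀ = 0.171477
Lq = P₀·a^c·ρ / (c!·(1−ρ)²) = 0.171477·4.67660·0.5574/(6·0.19587)
= 0.38037

Final: 0.38037


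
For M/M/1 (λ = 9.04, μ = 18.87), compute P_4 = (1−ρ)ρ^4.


ρ = 9.04/18.87 = 0.4791
P_n = (1−ρ)·ρ^n = (1 − 0.4791)·0.4791^4 = 0.5209·0.052673 = 0.027439

Final: 0.027439


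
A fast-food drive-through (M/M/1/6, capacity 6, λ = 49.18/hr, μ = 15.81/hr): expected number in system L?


ρ = 49.18/15.81 = 3.1107
L = ρ[1 − (K+1)ρ^K + Kρ^(K+1)] / [(1−ρ)(1−ρ^(K+1))]
Numerator: 3.1107·(1 − 7·906.024469 + 6·2818.360745) = 32876.855475
Denominator: (-2.1107)·(-2817.360745) = 5946.573566
L = 32876.855475/5946.573566 = 5.5287

Final: 5.5287


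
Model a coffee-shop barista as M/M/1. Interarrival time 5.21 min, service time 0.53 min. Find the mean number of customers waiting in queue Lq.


λ = 60/5.21 = 11.5163 /hr
μ = 60/0.53 = 113.2075 /hr
ρ = λ/μ = 11.5163/113.2075 = 0.1017
Lq = ρ²/(1−ρ) = 0.01035/0.8983 = 0.01152

Final: 0.01152


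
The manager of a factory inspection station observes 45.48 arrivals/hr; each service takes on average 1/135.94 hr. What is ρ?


ρ = λ/μ = 45.48/135.94 = 0.3346

Final: 0.3346


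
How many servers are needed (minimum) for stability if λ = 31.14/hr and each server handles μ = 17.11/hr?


Stability requires cμ > λ ⇔ c > λ/μ.
λ/μ = 31.14/17.11 = 1.8200
Minimum integer c = ⌊1.8200⌋ + 1 = 2
Check: 2·17.11 = 34.22 > 31.14, while 1·17.11 = 17.11 ≤ 31.14

Final: 2 servers


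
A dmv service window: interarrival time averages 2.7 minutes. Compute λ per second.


λ = 1/(interarrival time) in consistent units.
1 second = 0.0166667 min, so λ = 0.0166667/2.7 = 0.006173 per second

Final: 0.006173 /sec


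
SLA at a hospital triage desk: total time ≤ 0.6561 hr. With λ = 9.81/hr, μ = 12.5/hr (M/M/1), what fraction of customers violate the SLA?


W ~ Exponential(μ−λ) for M/M/1.
μ − λ = 12.5 − 9.81 = 2.6900
P(W > t) = e^{−(μ−λ)t} = e^{−1.7649} = 0.171202

Final: 0.171202


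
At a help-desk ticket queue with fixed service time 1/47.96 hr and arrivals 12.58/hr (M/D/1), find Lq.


ρ = 12.58/47.96 = 0.2623
M/D/1: Lq = ρ²/(2(1−ρ)) = 0.06880/(2·0.7377) = 0.04663

Final: 0.04663


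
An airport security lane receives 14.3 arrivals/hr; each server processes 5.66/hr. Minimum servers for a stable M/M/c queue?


Stability requires cμ > λ ⇔ c > λ/μ.
λ/μ = 14.3/5.66 = 2.5265
Minimum integer c = ⌊2.5265⌋ + 1 = 3
Check: 3·5.66 = 16.98 > 14.3, while 2·5.66 = 11.32 ≤ 14.3

Final: 3 servers


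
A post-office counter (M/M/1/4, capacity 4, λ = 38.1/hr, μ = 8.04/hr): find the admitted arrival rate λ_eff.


ρ = 4.7388; P_K = (1−ρ)ρ^4/(1−ρ^5) = 0.789307
λ_eff = λ(1 − P_K) = 38.1·(1 − 0.789307) = 38.1·0.210693 = 8.0274 /hr

Final: 8.0274 /hr


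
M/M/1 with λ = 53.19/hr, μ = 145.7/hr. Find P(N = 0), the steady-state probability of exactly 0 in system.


ρ = 53.19/145.7 = 0.3651
P_n = (1−ρ)·ρ^n = (1 − 0.3651)·0.3651^0 = 0.6349·1.000000 = 0.634935

Final: 0.634935


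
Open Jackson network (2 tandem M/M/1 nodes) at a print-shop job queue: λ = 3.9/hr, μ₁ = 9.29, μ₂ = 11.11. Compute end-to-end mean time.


Each node sees arrival rate λ = 3.9/hr (tandem ⇒ throughput preserved).
W₁ = 1/(μ₁−λ) = 1/(9.29−3.9) = 0.18553 hr
W₂ = 1/(μ₂−λ) = 1/(11.11−3.9) = 0.13870 hr
W_total = W₁ + W₂ = 0.18553 + 0.13870 = 0.32423 hr

Final: 0.32423 hr


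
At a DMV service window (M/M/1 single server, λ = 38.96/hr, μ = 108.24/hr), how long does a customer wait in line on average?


ρ = 38.96/108.24 = 0.3599
Wq = ρ/(μ−λ) = 0.3599/(108.24 − 38.96) = 0.3599/69.28 = 0.005195 hr

Final: 0.005195 hr


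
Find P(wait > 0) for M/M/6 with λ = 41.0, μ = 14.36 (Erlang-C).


a = λ/μ = 2.8552; ρ = a/6 = 0.4759
P₀ = 0.056832 (from M/M/c formula)
C(c,a) = [a^c/(c!(1−ρ))]·P₀ = [541.72203/(720·0.5241)]·0.056832
= 1.43548·0.056832 = 0.081581

Final: 0.081581


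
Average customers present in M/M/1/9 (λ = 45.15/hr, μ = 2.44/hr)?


ρ = 45.15/2.44 = 18.5041
L = ρ[1 − (K+1)ρ^K + Kρ^(K+1)] / [(1−ρ)(1−ρ^(K+1))]
Numerator: 18.5041·(1 − 10·254338060278.794312 + 9·4706296484257.198242) = 736708992689377.875000
Denominator: (-17.5041)·(-4706296484256.198242) = 82379476574828.781250
L = 736708992689377.875000/82379476574828.781250 = 8.9429

Final: 8.9429


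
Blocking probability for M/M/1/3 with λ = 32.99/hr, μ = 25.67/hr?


ρ = λ/μ = 32.99/25.67 = 1.2852
P_K = (1−ρ)ρ^K/(1−ρ^(K+1)) = (-0.2852·2.122606)/(1 − 2.727883)
= -0.605278/-1.727883 = 0.350300

Final: 0.350300


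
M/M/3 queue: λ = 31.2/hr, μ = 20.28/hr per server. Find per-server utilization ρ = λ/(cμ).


ρ = λ/(cμ) = 31.2/(3·20.28) = 31.2/60.84 = 0.5128

Final: 0.5128


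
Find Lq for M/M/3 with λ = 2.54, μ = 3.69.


a = λ/μ = 0.6883; ρ = a/3 = 0.2294
P₀ = 0.501051
Lq = P₀·a^c·ρ / (c!·(1−ρ)²) = 0.501051·0.32615·0.2294/(6·0.59375)
= 0.01053

Final: 0.01053


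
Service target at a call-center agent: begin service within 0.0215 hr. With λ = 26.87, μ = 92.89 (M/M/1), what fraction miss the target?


ρ = 26.87/92.89 = 0.2893
P(Wq > t) = ρ·e^{−(μ−λ)t} = 0.2893·e^{−1.4194}
= 0.2893·0.241852 = 0.069960

Final: 0.069960


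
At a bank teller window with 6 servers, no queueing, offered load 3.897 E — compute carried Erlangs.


B(6,3.897) = 0.109766 (Erlang-B)
Carried load = a(1 − B) = 3.897·(1 − 0.109766) = 3.897·0.890234 = 3.4692 E

Final: 3.4692 Erlangs


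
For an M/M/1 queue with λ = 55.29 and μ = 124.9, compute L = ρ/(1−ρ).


ρ = λ/μ = 55.29/124.9 = 0.4427
L = ρ/(1−ρ) = 0.4427/(1 − 0.4427) = 0.4427/0.5573 = 0.7943

Final: 0.7943


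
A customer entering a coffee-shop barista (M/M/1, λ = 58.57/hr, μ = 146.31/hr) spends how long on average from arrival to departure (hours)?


W = 1/(μ−λ) = 1/(146.31 − 58.57) = 1/87.74 = 0.01140 hr

Final: 0.01140 hr


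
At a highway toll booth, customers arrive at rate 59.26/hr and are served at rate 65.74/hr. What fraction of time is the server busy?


ρ = λ/μ = 59.26/65.74 = 0.9014

Final: 0.9014


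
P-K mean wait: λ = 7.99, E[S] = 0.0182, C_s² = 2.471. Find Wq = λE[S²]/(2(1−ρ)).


ρ = λ·E[S] = 7.99·0.0182 = 0.1454
E[S²] = E[S]²(1+C_s²) = 0.0182²·(1+2.471) = 0.001150
Wq = λ·E[S²]/(2(1−ρ)) = 7.99·0.001150/(2·0.8546) = 0.005375 hr

Final: 0.005375 hr


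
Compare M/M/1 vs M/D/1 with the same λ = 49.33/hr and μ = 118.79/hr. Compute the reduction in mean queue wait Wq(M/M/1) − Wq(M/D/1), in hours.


ρ = 49.33/118.79 = 0.4153
Wq(M/M/1) = ρ/(μ−λ) = 0.4153/69.46 = 0.005979 hr
Wq(M/D/1) = ρ/(2(μ−λ)) = 0.002989 hr
Savings = 0.005979 − 0.002989 = 0.002989 hr

Final: 0.002989 hr


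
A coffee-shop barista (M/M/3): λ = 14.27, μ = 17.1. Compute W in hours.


a = 0.8345; ρ = 0.2782; P₀ = 0.431614
Lq = P₀·a^c·ρ/(c!(1−ρ)²) = 0.02232
Wq = Lq/λ = 0.02232/14.27 = 0.001564 hr
W = Wq + 1/μ = 0.001564 + 0.05848 = 0.06004 hr

Final: 0.06004 hr


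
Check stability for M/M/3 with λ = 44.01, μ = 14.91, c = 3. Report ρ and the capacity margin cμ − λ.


Total capacity cμ = 3·14.91 = 44.73/hr
ρ = λ/(cμ) = 44.01/44.73 = 0.9839
Stable ⇔ ρ < 1: YES
Spare capacity = cμ − λ = 44.73 − 44.01 = 0.72/hr

Final: ρ = 0.9839; stable; margin = 0.72/hr


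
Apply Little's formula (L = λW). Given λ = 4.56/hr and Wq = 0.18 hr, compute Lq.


Lq = λWq = 4.56·0.18 = 0.8208

Final: 0.8208


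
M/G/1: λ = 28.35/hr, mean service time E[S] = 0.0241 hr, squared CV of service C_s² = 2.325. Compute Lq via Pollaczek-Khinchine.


ρ = λ·E[S] = 28.35·0.0241 = 0.6832
Lq = ρ²(1+C_s²)/(2(1−ρ)) = 0.4668·(1+2.325)/(2·0.3168)
= 0.4668·3.3250/0.6335 = 2.44999

Final: 2.44999


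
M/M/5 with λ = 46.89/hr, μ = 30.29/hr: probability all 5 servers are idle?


a = λ/μ = 46.89/30.29 = 1.5480; ρ = a/c = 0.3096
Σ_{k=0}^{4} a^k/k! (terms k=0..4) = 1.00000 + 1.54804 + 1.19821 + 0.61829 + 0.23928 = 4.60382
Tail: a^5/(5!(1−ρ)) = 8.89006/(120·0.6904) = 0.10731
P₀ = 1/(4.60382 + 0.10731) = 1/4.71112 = 0.212264

Final: 0.212264


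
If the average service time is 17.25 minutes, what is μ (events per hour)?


μ = 1/(service time) in consistent units.
1 hour = 60 min, so μ = 60/17.25 = 3.4783 per hour

Final: 3.4783 /hr


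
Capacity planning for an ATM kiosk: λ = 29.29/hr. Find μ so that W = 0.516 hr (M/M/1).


W = 1/(μ−λ) ⇒ μ − λ = 1/W = 1/0.516 = 1.9380
μ = λ + 1/W = 29.29 + 1.9380 = 31.2280 per hr

Final: 31.2280 /hr


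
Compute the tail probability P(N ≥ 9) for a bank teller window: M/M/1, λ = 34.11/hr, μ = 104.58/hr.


ρ = 34.11/104.58 = 0.3262
P(N ≥ n) = ρ^n = 0.3262^9 = 0.00004177

Final: 0.00004177


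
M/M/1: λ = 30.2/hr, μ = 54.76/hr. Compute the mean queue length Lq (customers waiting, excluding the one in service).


ρ = 30.2/54.76 = 0.5515
Lq = ρ²/(1−ρ) = 0.3041/0.4485 = 0.6781

Final: 0.6781


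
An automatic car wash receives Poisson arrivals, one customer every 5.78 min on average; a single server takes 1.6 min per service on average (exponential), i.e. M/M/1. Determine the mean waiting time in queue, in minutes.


λ = 60/5.78 = 10.3806 /hr
μ = 60/1.6 = 37.5000 /hr
ρ = λ/μ = 10.3806/37.5000 = 0.2768
Wq = ρ/(μ−λ) = 0.2768/(37.5000−10.3806) = 0.01021 hr
In minutes: 0.01021·60 = 0.6124 min

Final: 0.6124 min


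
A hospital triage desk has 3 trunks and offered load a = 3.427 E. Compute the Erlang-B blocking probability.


B(c,a) = (a^c/c!) / Σ_{k=0}^{c} a^k/k!
a^3/3! = 6.707969
Σ terms (k=0..3): 1.00000 + 3.42700 + 5.87216 + 6.70797 = 17.007134
B = 6.707969/17.007134 = 0.394421

Final: 0.394421


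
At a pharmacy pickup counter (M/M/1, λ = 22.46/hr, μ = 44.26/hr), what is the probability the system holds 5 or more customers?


ρ = 22.46/44.26 = 0.5075
P(N ≥ n) = ρ^n = 0.5075^5 = 0.033651

Final: 0.033651


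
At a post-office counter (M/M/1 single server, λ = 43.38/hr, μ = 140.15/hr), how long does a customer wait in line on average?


ρ = 43.38/140.15 = 0.3095
Wq = ρ/(μ−λ) = 0.3095/(140.15 − 43.38) = 0.3095/96.77 = 0.003199 hr

Final: 0.003199 hr


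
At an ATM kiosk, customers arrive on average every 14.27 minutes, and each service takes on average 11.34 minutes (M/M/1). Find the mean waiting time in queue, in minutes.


λ = 60/14.27 = 4.2046 /hr
μ = 60/11.34 = 5.2910 /hr
ρ = λ/μ = 4.2046/5.2910 = 0.7947
Wq = ρ/(μ−λ) = 0.7947/(5.2910−4.2046) = 0.73149 hr
In minutes: 0.73149·60 = 43.889 min

Final: 43.889 min


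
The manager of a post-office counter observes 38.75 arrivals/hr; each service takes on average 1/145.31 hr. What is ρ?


ρ = λ/μ = 38.75/145.31 = 0.2667

Final: 0.2667


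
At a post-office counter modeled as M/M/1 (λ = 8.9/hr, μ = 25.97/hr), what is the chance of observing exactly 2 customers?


ρ = 8.9/25.97 = 0.3427
P_n = (1−ρ)·ρ^n = (1 − 0.3427)·0.3427^2 = 0.6573·0.117445 = 0.077197

Final: 0.077197


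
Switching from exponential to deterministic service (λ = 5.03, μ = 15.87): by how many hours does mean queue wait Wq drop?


ρ = 5.03/15.87 = 0.3170
Wq(M/M/1) = ρ/(μ−λ) = 0.3170/10.84 = 0.02924 hr
Wq(M/D/1) = ρ/(2(μ−λ)) = 0.01462 hr
Savings = 0.02924 − 0.01462 = 0.01462 hr

Final: 0.01462 hr


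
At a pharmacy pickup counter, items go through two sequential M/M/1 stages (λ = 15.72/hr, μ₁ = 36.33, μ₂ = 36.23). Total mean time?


Each node sees arrival rate λ = 15.72/hr (tandem ⇒ throughput preserved).
W₁ = 1/(μ₁−λ) = 1/(36.33−15.72) = 0.04852 hr
W₂ = 1/(μ₂−λ) = 1/(36.23−15.72) = 0.04876 hr
W_total = W₁ + W₂ = 0.04852 + 0.04876 = 0.09728 hr

Final: 0.09728 hr


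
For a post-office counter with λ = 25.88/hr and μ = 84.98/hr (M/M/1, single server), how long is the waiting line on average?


ρ = 25.88/84.98 = 0.3045
Lq = ρ²/(1−ρ) = 0.09275/0.6955 = 0.1334

Final: 0.1334


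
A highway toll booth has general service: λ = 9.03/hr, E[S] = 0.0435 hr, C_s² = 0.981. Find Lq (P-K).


ρ = λ·E[S] = 9.03·0.0435 = 0.3928
Lq = ρ²(1+C_s²)/(2(1−ρ)) = 0.1543·(1+0.981)/(2·0.6072)
= 0.1543·1.9810/1.2144 = 0.25170

Final: 0.25170


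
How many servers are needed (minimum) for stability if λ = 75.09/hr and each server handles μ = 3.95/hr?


Stability requires cμ > λ ⇔ c > λ/μ.
λ/μ = 75.09/3.95 = 19.0101
Minimum integer c = ⌊19.0101⌋ + 1 = 20
Check: 20·3.95 = 79.00 > 75.09, while 19·3.95 = 75.05 ≤ 75.09

Final: 20 servers


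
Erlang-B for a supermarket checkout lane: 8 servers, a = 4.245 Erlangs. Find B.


B(c,a) = (a^c/c!) / Σ_{k=0}^{c} a^k/k!
a^8/8! = 2.615177
Σ terms (k=0..8): 1.00000 + 4.24500 + 9.01001 + 12.74917 + 13.53005 + 11.48702 + 8.12706 + 4.92848 + 2.61518 = 67.691975
B = 2.615177/67.691975 = 0.038633

Final: 0.038633


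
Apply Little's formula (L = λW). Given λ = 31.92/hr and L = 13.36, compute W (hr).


W = L/λ = 13.36/31.92 = 0.4185 hr

Final: 0.4185 hr


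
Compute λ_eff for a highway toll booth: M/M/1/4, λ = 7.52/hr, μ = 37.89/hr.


ρ = 0.1985; P_K = (1−ρ)ρ^4/(1−ρ^5) = 0.001244
λ_eff = λ(1 − P_K) = 7.52·(1 − 0.001244) = 7.52·0.998756 = 7.5106 /hr

Final: 7.5106 /hr


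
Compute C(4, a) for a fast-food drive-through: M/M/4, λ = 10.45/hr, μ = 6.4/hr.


a = λ/μ = 1.6328; ρ = a/4 = 0.4082
P₀ = 0.192610 (from M/M/c formula)
C(c,a) = [a^c/(c!(1−ρ))]·P₀ = [7.10796/(24·0.5918)]·0.192610
= 0.50045·0.192610 = 0.096392

Final: 0.096392


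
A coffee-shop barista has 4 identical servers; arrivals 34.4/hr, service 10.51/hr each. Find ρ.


ρ = λ/(cμ) = 34.4/(4·10.51) = 34.4/42.04 = 0.8183

Final: 0.8183


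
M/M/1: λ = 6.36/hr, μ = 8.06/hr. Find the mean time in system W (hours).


W = 1/(μ−λ) = 1/(8.06 − 6.36) = 1/1.70 = 0.5882 hr

Final: 0.5882 hr


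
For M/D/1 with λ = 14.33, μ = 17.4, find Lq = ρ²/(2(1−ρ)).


ρ = 14.33/17.4 = 0.8236
M/D/1: Lq = ρ²/(2(1−ρ)) = 0.6783/(2·0.1764) = 1.92209

Final: 1.92209


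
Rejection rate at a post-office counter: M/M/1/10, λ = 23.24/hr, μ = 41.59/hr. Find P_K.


ρ = λ/μ = 23.24/41.59 = 0.5588
P_K = (1−ρ)ρ^K/(1−ρ^(K+1)) = (0.4412·0.002968)/(1 − 0.001659)
= 0.001310/0.998341 = 0.001312

Final: 0.001312


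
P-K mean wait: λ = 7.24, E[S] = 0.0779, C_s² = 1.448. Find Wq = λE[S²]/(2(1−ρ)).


ρ = λ·E[S] = 7.24·0.0779 = 0.5640
E[S²] = E[S]²(1+C_s²) = 0.0779²·(1+1.448) = 0.014855
Wq = λ·E[S²]/(2(1−ρ)) = 7.24·0.014855/(2·0.4360) = 0.12334 hr

Final: 0.12334 hr


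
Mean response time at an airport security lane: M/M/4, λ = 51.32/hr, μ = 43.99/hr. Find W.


a = 1.1666; ρ = 0.2917; P₀ = 0.310488
Lq = P₀·a^c·ρ/(c!(1−ρ)²) = 0.01393
Wq = Lq/λ = 0.01393/51.32 = 0.0002714 hr
W = Wq + 1/μ = 0.0002714 + 0.02273 = 0.02300 hr

Final: 0.02300 hr


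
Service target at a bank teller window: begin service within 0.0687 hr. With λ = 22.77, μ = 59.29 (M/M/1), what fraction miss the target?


ρ = 22.77/59.29 = 0.3840
P(Wq > t) = ρ·e^{−(μ−λ)t} = 0.3840·e^{−2.5089}
= 0.3840·0.081356 = 0.031244

Final: 0.031244


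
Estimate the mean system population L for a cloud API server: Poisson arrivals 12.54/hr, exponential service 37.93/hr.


ρ = λ/μ = 12.54/37.93 = 0.3306
L = ρ/(1−ρ) = 0.3306/(1 − 0.3306) = 0.3306/0.6694 = 0.4939

Final: 0.4939


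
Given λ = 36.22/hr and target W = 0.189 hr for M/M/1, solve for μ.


W = 1/(μ−λ) ⇒ μ − λ = 1/W = 1/0.189 = 5.2910
μ = λ + 1/W = 36.22 + 5.2910 = 41.5110 per hr

Final: 41.5110 /hr


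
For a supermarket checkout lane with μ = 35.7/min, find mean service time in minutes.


Mean service time = 1/μ = 1/35.7 minute = 0.02801 minute
In minutes: 0.02801 × 1 = 0.02801 min

Final: 0.02801 min


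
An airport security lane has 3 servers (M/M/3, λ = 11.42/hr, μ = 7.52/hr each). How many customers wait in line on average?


a = λ/μ = 1.5186; ρ = a/3 = 0.5062
P₀ = 0.206024
Lq = P₀·a^c·ρ / (c!·(1−ρ)²) = 0.206024·3.50223·0.5062/(6·0.24383)
= 0.24966

Final: 0.24966


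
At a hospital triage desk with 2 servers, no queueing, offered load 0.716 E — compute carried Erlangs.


B(2,0.716) = 0.129962 (Erlang-B)
Carried load = a(1 − B) = 0.716·(1 − 0.129962) = 0.716·0.870038 = 0.6229 E

Final: 0.6229 Erlangs


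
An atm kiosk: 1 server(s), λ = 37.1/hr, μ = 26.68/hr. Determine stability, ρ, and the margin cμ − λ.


Total capacity cμ = 1·26.68 = 26.68/hr
ρ = λ/(cμ) = 37.1/26.68 = 1.3906
Stable ⇔ ρ < 1: NO
Spare capacity = cμ − λ = 26.68 − 37.1 = -10.42/hr

Final: ρ = 1.3906; unstable; margin = -10.42/hr


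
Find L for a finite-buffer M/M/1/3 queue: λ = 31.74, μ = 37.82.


ρ = 31.74/37.82 = 0.8392
L = ρ[1 − (K+1)ρ^K + Kρ^(K+1)] / [(1−ρ)(1−ρ^(K+1))]
Numerator: 0.8392·(1 − 4·0.591094 + 3·0.496068) = 0.103924
Denominator: (0.1608)·(0.503932) = 0.081013
L = 0.103924/0.081013 = 1.2828

Final: 1.2828


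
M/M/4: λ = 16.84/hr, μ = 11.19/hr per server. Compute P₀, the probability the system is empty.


a = λ/μ = 16.84/11.19 = 1.5049; ρ = a/c = 0.3762
Σ_{k=0}^{3} a^k/k! (terms k=0..3) = 1.00000 + 1.50492 + 1.13238 + 0.56805 = 4.20535
Tail: a^4/(4!(1−ρ)) = 5.12918/(24·0.6238) = 0.34262
P₀ = 1/(4.20535 + 0.34262) = 1/4.54797 = 0.219878

Final: 0.219878


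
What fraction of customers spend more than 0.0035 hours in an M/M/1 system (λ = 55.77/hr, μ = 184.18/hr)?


W ~ Exponential(μ−λ) for M/M/1.
μ − λ = 184.18 − 55.77 = 128.4100
P(W > t) = e^{−(μ−λ)t} = e^{−0.4494} = 0.637989

Final: 0.637989


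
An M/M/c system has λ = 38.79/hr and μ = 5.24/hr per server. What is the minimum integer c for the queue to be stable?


Stability requires cμ > λ ⇔ c > λ/μ.
λ/μ = 38.79/5.24 = 7.4027
Minimum integer c = ⌊7.4027⌋ + 1 = 8
Check: 8·5.24 = 41.92 > 38.79, while 7·5.24 = 36.68 ≤ 38.79

Final: 8 servers


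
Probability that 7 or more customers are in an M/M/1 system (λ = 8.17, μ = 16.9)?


ρ = 8.17/16.9 = 0.4834
P(N ≥ n) = ρ^n = 0.4834^7 = 0.006171

Final: 0.006171


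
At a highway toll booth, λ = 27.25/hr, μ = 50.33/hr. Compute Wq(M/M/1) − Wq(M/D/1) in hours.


ρ = 27.25/50.33 = 0.5414
Wq(M/M/1) = ρ/(μ−λ) = 0.5414/23.08 = 0.02346 hr
Wq(M/D/1) = ρ/(2(μ−λ)) = 0.01173 hr
Savings = 0.02346 − 0.01173 = 0.01173 hr

Final: 0.01173 hr


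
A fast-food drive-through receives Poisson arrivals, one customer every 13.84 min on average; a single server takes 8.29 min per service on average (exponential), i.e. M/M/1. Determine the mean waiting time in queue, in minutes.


λ = 60/13.84 = 4.3353 /hr
μ = 60/8.29 = 7.2376 /hr
ρ = λ/μ = 4.3353/7.2376 = 0.5990
Wq = ρ/(μ−λ) = 0.5990/(7.2376−4.3353) = 0.20638 hr
In minutes: 0.20638·60 = 12.383 min

Final: 12.383 min


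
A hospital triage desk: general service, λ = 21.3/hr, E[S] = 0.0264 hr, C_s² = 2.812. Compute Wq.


ρ = λ·E[S] = 21.3·0.0264 = 0.5623
E[S²] = E[S]²(1+C_s²) = 0.0264²·(1+2.812) = 0.002657
Wq = λ·E[S²]/(2(1−ρ)) = 21.3·0.002657/(2·0.4377) = 0.06465 hr

Final: 0.06465 hr


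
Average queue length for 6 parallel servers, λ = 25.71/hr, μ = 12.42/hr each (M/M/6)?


a = λ/μ = 2.0700; ρ = a/6 = 0.3450
P₀ = 0.125950
Lq = P₀·a^c·ρ / (c!·(1−ρ)²) = 0.125950·78.68336·0.3450/(720·0.42901)
= 0.01107

Final: 0.01107


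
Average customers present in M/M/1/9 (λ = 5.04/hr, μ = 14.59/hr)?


ρ = 5.04/14.59 = 0.3454
L = ρ[1 − (K+1)ρ^K + Kρ^(K+1)] / [(1−ρ)(1−ρ^(K+1))]
Numerator: 0.3454·(1 − 10·0.00007005 + 9·0.00002420) = 0.345275
Denominator: (0.6546)·(0.999976) = 0.654542
L = 0.345275/0.654542 = 0.5275

Final: 0.5275


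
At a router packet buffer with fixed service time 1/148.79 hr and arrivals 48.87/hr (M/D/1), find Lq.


ρ = 48.87/148.79 = 0.3284
M/D/1: Lq = ρ²/(2(1−ρ)) = 0.1079/(2·0.6716) = 0.08032

Final: 0.08032


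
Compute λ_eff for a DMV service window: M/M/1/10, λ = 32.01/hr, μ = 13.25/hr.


ρ = 2.4158; P_K = (1−ρ)ρ^10/(1−ρ^11) = 0.586103
λ_eff = λ(1 − P_K) = 32.01·(1 − 0.586103) = 32.01·0.413897 = 13.2489 /hr

Final: 13.2489 /hr


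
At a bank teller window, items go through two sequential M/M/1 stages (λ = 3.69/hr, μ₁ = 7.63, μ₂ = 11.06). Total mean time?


Each node sees arrival rate λ = 3.69/hr (tandem ⇒ throughput preserved).
W₁ = 1/(μ₁−λ) = 1/(7.63−3.69) = 0.25381 hr
W₂ = 1/(μ₂−λ) = 1/(11.06−3.69) = 0.13569 hr
W_total = W₁ + W₂ = 0.25381 + 0.13569 = 0.38949 hr

Final: 0.38949 hr


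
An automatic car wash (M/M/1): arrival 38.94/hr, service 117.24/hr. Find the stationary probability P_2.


ρ = 38.94/117.24 = 0.3321
P_n = (1−ρ)·ρ^n = (1 − 0.3321)·0.3321^2 = 0.6679·0.110316 = 0.073676

Final: 0.073676


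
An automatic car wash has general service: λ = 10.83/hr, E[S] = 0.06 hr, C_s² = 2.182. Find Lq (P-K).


ρ = λ·E[S] = 10.83·0.06 = 0.6498
Lq = ρ²(1+C_s²)/(2(1−ρ)) = 0.4222·(1+2.182)/(2·0.3502)
= 0.4222·3.1820/0.7004 = 1.91829

Final: 1.91829


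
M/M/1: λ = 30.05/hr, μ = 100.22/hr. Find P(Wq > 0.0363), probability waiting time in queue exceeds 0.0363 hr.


ρ = 30.05/100.22 = 0.2998
P(Wq > t) = ρ·e^{−(μ−λ)t} = 0.2998·e^{−2.5472}
= 0.2998·0.078303 = 0.023478

Final: 0.023478


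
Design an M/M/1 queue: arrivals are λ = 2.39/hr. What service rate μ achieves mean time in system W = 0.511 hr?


W = 1/(μ−λ) ⇒ μ − λ = 1/W = 1/0.511 = 1.9569
μ = λ + 1/W = 2.39 + 1.9569 = 4.3469 per hr

Final: 4.3469 /hr


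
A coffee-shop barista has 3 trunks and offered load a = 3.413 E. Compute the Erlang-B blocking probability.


B(c,a) = (a^c/c!) / Σ_{k=0}^{c} a^k/k!
a^3/3! = 6.626094
Σ terms (k=0..3): 1.00000 + 3.41300 + 5.82428 + 6.62609 = 16.863379
B = 6.626094/16.863379 = 0.392928

Final: 0.392928


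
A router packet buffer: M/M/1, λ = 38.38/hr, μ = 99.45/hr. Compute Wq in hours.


ρ = 38.38/99.45 = 0.3859
Wq = ρ/(μ−λ) = 0.3859/(99.45 − 38.38) = 0.3859/61.07 = 0.006319 hr

Final: 0.006319 hr


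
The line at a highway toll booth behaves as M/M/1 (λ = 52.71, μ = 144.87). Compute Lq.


ρ = 52.71/144.87 = 0.3638
Lq = ρ²/(1−ρ) = 0.1324/0.6362 = 0.2081

Final: 0.2081


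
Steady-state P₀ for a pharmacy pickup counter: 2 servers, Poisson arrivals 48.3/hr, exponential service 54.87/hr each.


a = λ/μ = 48.3/54.87 = 0.8803; ρ = a/c = 0.4401
Σ_{k=0}^{1} a^k/k! (terms k=0..1) = 1.00000 + 0.88026 = 1.88026
Tail: a^2/(2!(1−ρ)) = 0.77486/(2·0.5599) = 0.69200
P₀ = 1/(1.88026 + 0.69200) = 1/2.57227 = 0.388762

Final: 0.388762


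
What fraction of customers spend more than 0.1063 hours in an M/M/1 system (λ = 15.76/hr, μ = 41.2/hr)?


W ~ Exponential(μ−λ) for M/M/1.
μ − λ = 41.2 − 15.76 = 25.4400
P(W > t) = e^{−(μ−λ)t} = e^{−2.7043} = 0.066919

Final: 0.066919


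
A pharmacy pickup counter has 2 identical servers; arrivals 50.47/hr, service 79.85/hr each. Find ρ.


ρ = λ/(cμ) = 50.47/(2·79.85) = 50.47/159.70 = 0.3160

Final: 0.3160


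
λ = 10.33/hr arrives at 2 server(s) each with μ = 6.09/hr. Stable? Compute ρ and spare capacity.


Total capacity cμ = 2·6.09 = 12.18/hr
ρ = λ/(cμ) = 10.33/12.18 = 0.8481
Stable ⇔ ρ < 1: YES
Spare capacity = cμ − λ = 12.18 − 10.33 = 1.85/hr

Final: ρ = 0.8481; stable; margin = 1.85/hr


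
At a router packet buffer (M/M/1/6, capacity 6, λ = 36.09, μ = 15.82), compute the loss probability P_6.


ρ = λ/μ = 36.09/15.82 = 2.2813
P_K = (1−ρ)ρ^K/(1−ρ^(K+1)) = (-1.2813·140.955627)/(1 − 321.560593)
= -180.604966/-320.560593 = 0.563404

Final: 0.563404


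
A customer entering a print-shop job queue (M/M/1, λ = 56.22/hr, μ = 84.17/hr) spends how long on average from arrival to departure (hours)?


W = 1/(μ−λ) = 1/(84.17 − 56.22) = 1/27.95 = 0.03578 hr

Final: 0.03578 hr


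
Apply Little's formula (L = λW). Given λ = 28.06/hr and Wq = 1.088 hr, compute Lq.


Lq = λWq = 28.06·1.088 = 30.5293

Final: 30.5293


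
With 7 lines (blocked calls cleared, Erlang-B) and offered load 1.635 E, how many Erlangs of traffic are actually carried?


B(7,1.635) = 0.001209 (Erlang-B)
Carried load = a(1 − B) = 1.635·(1 − 0.001209) = 1.635·0.998791 = 1.6330 E

Final: 1.6330 Erlangs


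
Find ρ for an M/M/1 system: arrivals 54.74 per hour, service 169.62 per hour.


ρ = λ/μ = 54.74/169.62 = 0.3227

Final: 0.3227


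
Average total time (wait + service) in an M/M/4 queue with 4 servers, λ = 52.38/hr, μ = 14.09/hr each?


a = 3.7175; ρ = 0.9294; P₀ = 0.007525
Lq = P₀·a^c·ρ/(c!(1−ρ)²) = 11.16114
Wq = Lq/λ = 11.16114/52.38 = 0.21308 hr
W = Wq + 1/μ = 0.21308 + 0.07097 = 0.28405 hr

Final: 0.28405 hr


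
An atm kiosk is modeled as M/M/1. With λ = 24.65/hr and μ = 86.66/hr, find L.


ρ = λ/μ = 24.65/86.66 = 0.2844
L = ρ/(1−ρ) = 0.2844/(1 − 0.2844) = 0.2844/0.7156 = 0.3975

Final: 0.3975


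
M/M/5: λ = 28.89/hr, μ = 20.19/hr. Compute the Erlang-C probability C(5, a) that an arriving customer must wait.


a = λ/μ = 1.4309; ρ = a/5 = 0.2862
P₀ = 0.238797 (from M/M/c formula)
C(c,a) = [a^c/(c!(1−ρ))]·P₀ = [5.99869/(120·0.7138)]·0.238797
= 0.07003·0.238797 = 0.016723

Final: 0.016723


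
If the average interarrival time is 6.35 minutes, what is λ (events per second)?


λ = 1/(interarrival time) in consistent units.
1 second = 0.0166667 min, so λ = 0.0166667/6.35 = 0.002625 per second

Final: 0.002625 /sec


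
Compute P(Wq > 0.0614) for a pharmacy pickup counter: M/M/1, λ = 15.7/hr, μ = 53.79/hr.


ρ = 15.7/53.79 = 0.2919
P(Wq > t) = ρ·e^{−(μ−λ)t} = 0.2919·e^{−2.3387}
= 0.2919·0.096450 = 0.028152

Final: 0.028152
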